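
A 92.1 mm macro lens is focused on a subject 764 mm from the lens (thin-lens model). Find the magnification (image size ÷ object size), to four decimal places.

0.1371×

Thin lens: 1/f = 1/dₒ + 1/dᵢ → 1/dᵢ = 1/92.1 − 1/764 = 0.0095489 mm⁻¹, so dᵢ ≈ 104.7245 mm.
Magnification m = dᵢ/dₒ = 104.7245/764 ≈ 0.13707.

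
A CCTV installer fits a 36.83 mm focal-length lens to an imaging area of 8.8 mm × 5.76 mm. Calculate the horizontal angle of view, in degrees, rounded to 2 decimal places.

13.63°

Angle of view α = 2·arctan(w/2f) with w = 8.8 mm and f = 36.83 mm.
w/2f = 0.11947; arctan(0.11947) ≈ 6.8127°, so α ≈ 13.6254°.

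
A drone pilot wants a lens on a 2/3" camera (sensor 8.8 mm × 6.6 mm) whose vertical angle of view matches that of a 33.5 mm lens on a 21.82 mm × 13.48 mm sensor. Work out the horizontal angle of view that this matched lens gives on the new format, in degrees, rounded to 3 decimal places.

Equal vertical AOV ⇒ f₂ = f₁ · 6.6/13.48 = 33.5 × 0.48961 ≈ 16.4021 mm.
Horizontal AOV on the new format = 2·arctan(8.8 / (2 × 16.4021)) = 2·arctan(0.26826) ≈ 30.0331°.

30.033°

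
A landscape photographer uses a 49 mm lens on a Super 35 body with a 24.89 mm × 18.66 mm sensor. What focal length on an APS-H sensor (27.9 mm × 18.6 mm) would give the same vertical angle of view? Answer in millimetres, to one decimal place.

48.8 mm

Equal angle of view means equal height/f ratio, so f₂ = f₁ · (height₂/height₁) = 49 × 18.6/18.66.
f₂ = 49 × 0.99678 ≈ 48.842 mm.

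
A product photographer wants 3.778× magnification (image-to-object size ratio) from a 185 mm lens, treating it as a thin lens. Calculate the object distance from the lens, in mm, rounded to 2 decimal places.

With m = dᵢ/dₒ and 1/f = 1/dₒ + 1/dᵢ, substituting dᵢ = m·dₒ gives 1/f = (1 + 1/m)/dₒ, hence dₒ = f·(1 + 1/m).
dₒ = 185 × (1 + 1/3.778) = 185 × 1.26469 ≈ 233.968 mm.

233.97 mm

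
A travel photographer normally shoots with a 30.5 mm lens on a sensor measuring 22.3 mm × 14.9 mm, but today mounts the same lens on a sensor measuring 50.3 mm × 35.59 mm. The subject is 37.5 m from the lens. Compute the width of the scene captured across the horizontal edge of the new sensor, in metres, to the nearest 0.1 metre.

61.8 m

The focal length stays 30.5 mm; the relevant sensor dimension is now w = 50.3 mm. Object distance dₒ = 37.5 m = 37500 mm.
Thin-lens field width W = w·(dₒ − f)/f = 50.3 × (37500 − 30.5)/30.5 ≈ 61793.962 mm = 61.794 m.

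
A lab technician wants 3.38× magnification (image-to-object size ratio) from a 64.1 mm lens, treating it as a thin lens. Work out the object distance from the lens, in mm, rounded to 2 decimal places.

With m = dᵢ/dₒ and 1/f = 1/dₒ + 1/dᵢ, substituting dᵢ = m·dₒ gives 1/f = (1 + 1/m)/dₒ, hence dₒ = f·(1 + 1/m).
dₒ = 64.1 × (1 + 1/3.38) = 64.1 × 1.29586 ≈ 83.064 mm.

83.06 mm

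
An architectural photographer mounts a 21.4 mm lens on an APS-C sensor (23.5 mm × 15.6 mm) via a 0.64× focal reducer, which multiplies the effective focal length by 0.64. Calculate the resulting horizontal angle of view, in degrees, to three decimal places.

81.254°

Effective focal length f = 21.4 × 0.64 = 13.696 mm.
α = 2·arctan(23.5 / (2 × 13.696)) = 2·arctan(0.85791) ≈ 81.2536°.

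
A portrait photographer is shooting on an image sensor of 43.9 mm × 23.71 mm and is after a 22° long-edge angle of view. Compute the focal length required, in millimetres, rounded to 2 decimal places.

112.92 mm

From α = 2·arctan(w/2f) we get f = w / (2·tan(α/2)).
With w = 43.9 mm and α/2 = 11°, tan(α/2) ≈ 0.19438, so f ≈ 43.9 / 0.38876 ≈ 112.9230 mm.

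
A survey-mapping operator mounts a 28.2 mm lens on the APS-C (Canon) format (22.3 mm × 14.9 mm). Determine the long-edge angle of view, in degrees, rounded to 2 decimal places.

Angle of view α = 2·arctan(w/2f) with w = 22.3 mm and f = 28.2 mm.
w/2f = 0.39539; arctan(0.39539) ≈ 21.5734°, so α ≈ 43.1467°.

43.15°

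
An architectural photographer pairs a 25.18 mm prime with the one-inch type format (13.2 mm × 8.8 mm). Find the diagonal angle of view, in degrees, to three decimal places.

Sensor diagonal = √(13.2² + 8.8²) = √251.6800 ≈ 15.8644 mm.
Angle of view α = 2·arctan(d/2f) with d = 15.8644 mm and f = 25.18 mm.
d/2f = 0.31502; arctan(0.31502) ≈ 17.4855°, so α ≈ 34.9710°.

34.971°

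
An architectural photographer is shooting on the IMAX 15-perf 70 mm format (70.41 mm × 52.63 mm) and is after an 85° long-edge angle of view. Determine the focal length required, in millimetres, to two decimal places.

From α = 2·arctan(w/2f) we get f = w / (2·tan(α/2)).
With w = 70.41 mm and α/2 = 42.5°, tan(α/2) ≈ 0.91633, so f ≈ 70.41 / 1.83266 ≈ 38.4195 mm.

38.42 mm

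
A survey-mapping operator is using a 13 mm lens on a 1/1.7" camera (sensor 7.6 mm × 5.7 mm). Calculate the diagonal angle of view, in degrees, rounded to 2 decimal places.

Sensor diagonal = √(7.6² + 5.7²) = √90.2500 ≈ 9.5000 mm.
Angle of view α = 2·arctan(d/2f) with d = 9.5000 mm and f = 13 mm.
d/2f = 0.36538; arctan(0.36538) ≈ 20.0715°, so α ≈ 40.1431°.

40.14°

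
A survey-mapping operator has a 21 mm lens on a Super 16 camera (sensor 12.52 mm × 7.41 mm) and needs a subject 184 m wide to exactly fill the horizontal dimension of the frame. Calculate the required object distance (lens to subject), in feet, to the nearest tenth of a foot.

1012.6 ft

W: 184 m = 184000 mm.
Magnification m = w/W = dᵢ/dₒ; combined with 1/f = 1/dₒ + 1/dᵢ this gives dₒ = f·(1 + W/w).
dₒ = 21 mm × (1 + 184000/12.52) = 21 × 14697.4856 ≈ 308647.198 mm = 308647.198/304.8 ft = 1012.62 ft.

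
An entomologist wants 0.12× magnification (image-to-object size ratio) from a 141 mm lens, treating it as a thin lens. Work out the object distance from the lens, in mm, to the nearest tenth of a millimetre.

With m = dᵢ/dₒ and 1/f = 1/dₒ + 1/dᵢ, substituting dᵢ = m·dₒ gives 1/f = (1 + 1/m)/dₒ, hence dₒ = f·(1 + 1/m).
dₒ = 141 × (1 + 1/0.12) = 141 × 9.33333 ≈ 1316.000 mm.

1316.0 mm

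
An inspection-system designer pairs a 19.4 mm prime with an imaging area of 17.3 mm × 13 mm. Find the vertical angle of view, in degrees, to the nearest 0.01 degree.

Angle of view α = 2·arctan(h/2f) with h = 13 mm and f = 19.4 mm.
h/2f = 0.33505; arctan(0.33505) ≈ 18.5235°, so α ≈ 37.0470°.

37.05°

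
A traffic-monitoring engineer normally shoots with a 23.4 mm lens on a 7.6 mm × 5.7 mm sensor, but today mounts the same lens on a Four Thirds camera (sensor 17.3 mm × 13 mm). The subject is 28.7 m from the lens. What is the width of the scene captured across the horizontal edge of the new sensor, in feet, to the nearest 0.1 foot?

The focal length stays 23.4 mm; the relevant sensor dimension is now w = 17.3 mm. Object distance dₒ = 28.7 m = 28700 mm.
Thin-lens field width W = w·(dₒ − f)/f = 17.3 × (28700 − 23.4)/23.4 ≈ 21201.076 mm = 21201.076/304.8 ft = 69.5573 ft.

69.6 ft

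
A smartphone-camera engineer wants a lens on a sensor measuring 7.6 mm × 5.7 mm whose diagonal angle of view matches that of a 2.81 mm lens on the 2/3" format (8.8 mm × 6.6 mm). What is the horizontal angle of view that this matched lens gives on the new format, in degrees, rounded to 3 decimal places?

114.872°

Sensor diagonal = √(8.8² + 6.6²) = √121.0000 ≈ 11.0000 mm.
Sensor diagonal = √(7.6² + 5.7²) = √90.2500 ≈ 9.5000 mm.
Equal diagonal AOV ⇒ f₂ = f₁ · 9.5000/11.0000 = 2.81 × 0.86364 ≈ 2.4268 mm.
Horizontal AOV on the new format = 2·arctan(7.6 / (2 × 2.4268)) = 2·arctan(1.56584) ≈ 114.8724°.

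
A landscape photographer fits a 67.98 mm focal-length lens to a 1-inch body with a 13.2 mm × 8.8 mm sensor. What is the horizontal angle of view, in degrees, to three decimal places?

Angle of view α = 2·arctan(w/2f) with w = 13.2 mm and f = 67.98 mm.
w/2f = 0.09709; arctan(0.09709) ≈ 5.5453°, so α ≈ 11.0906°.

11.091°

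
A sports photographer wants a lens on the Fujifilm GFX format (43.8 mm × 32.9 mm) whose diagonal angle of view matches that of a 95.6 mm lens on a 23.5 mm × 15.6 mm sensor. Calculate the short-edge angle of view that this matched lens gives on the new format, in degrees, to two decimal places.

10.13°

Sensor diagonal = √(23.5² + 15.6²) = √795.6100 ≈ 28.2066 mm.
Sensor diagonal = √(43.8² + 32.9²) = √3000.8500 ≈ 54.7800 mm.
Equal diagonal AOV ⇒ f₂ = f₁ · 54.7800/28.2066 = 95.6 × 1.94210 ≈ 185.6649 mm.
Short-edge AOV on the new format = 2·arctan(32.9 / (2 × 185.6649)) = 2·arctan(0.08860) ≈ 10.1264°.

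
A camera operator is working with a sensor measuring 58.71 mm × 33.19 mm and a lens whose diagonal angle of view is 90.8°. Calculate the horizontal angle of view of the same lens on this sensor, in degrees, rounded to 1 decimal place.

82.9°

Sensor diagonal = √(58.71² + 33.19²) = √4548.4402 ≈ 67.4421 mm.
From the diagonal AOV: f = 67.4421 / (2·tan(45.4°)) = 67.4421 / 2.02812 ≈ 33.2535 mm.
Horizontal AOV = 2·arctan(58.71 / (2 × 33.2535)) = 2·arctan(0.88276) ≈ 82.8739°.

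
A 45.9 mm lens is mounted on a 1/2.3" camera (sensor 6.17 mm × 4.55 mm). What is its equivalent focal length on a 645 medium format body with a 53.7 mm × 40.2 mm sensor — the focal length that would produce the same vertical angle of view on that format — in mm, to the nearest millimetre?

406 mm

Equal angle of view means equal height/f ratio, so f₂ = f₁ · (height₂/height₁) = 45.9 × 40.2/4.55.
f₂ = 45.9 × 8.83516 ≈ 405.534 mm.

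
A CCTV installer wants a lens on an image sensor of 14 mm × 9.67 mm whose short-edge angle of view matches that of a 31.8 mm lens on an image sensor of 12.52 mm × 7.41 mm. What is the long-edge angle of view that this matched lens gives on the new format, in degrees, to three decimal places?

19.149°

Equal short-edge AOV ⇒ f₂ = f₁ · 9.67/7.41 = 31.8 × 1.30499 ≈ 41.4988 mm.
Long-edge AOV on the new format = 2·arctan(14 / (2 × 41.4988)) = 2·arctan(0.16868) ≈ 19.1490°.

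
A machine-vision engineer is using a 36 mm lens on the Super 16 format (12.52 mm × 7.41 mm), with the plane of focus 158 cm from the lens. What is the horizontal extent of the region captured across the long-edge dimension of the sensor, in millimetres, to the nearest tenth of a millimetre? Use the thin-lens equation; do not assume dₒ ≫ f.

537.0 mm

dₒ: 158 cm = 1580 mm.
Similar triangles through the lens centre give W/dₒ = w/dᵢ; with 1/f = 1/dₒ + 1/dᵢ this gives W = w·(dₒ − f)/f.
W = 12.52 mm × (1580 − 36) / 36 = 12.52 × 42.8889 ≈ 536.969 mm.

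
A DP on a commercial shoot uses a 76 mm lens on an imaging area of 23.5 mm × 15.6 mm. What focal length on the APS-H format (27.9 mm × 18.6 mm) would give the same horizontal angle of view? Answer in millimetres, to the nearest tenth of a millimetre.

Equal angle of view means equal width/f ratio, so f₂ = f₁ · (width₂/width₁) = 76 × 27.9/23.5.
f₂ = 76 × 1.18723 ≈ 90.230 mm.

90.2 mm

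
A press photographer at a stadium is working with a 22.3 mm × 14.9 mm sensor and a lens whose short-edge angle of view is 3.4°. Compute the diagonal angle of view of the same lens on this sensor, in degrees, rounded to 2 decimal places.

From the short-edge AOV: f = 14.9 / (2·tan(1.7°)) = 14.9 / 0.05936 ≈ 251.0166 mm.
Sensor diagonal = √(22.3² + 14.9²) = √719.3000 ≈ 26.8198 mm.
Diagonal AOV = 2·arctan(26.8198 / (2 × 251.0166)) = 2·arctan(0.05342) ≈ 6.1159°.

6.12°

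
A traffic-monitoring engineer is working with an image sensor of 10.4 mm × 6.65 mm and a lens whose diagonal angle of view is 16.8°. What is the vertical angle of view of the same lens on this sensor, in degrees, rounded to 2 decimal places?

Sensor diagonal = √(10.4² + 6.65²) = √152.3825 ≈ 12.3443 mm.
From the diagonal AOV: f = 12.3443 / (2·tan(8.4°)) = 12.3443 / 0.29533 ≈ 41.7978 mm.
Vertical AOV = 2·arctan(6.65 / (2 × 41.7978)) = 2·arctan(0.07955) ≈ 9.0966°.

9.10°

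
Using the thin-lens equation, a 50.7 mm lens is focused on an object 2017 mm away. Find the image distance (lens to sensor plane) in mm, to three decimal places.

1/dᵢ = 1/f − 1/dₒ = 1/50.7 − 1/2017 = 0.0192281 mm⁻¹.
dᵢ = 1/0.0192281 ≈ 52.0073 mm.

52.007 mm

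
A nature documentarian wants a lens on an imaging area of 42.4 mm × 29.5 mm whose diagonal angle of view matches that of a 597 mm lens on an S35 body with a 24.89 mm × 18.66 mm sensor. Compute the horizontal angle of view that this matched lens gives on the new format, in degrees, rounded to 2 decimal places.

2.45°

Sensor diagonal = √(24.89² + 18.66²) = √967.7077 ≈ 31.1080 mm.
Sensor diagonal = √(42.4² + 29.5²) = √2668.0100 ≈ 51.6528 mm.
Equal diagonal AOV ⇒ f₂ = f₁ · 51.6528/31.1080 = 597 × 1.66043 ≈ 991.2791 mm.
Horizontal AOV on the new format = 2·arctan(42.4 / (2 × 991.2791)) = 2·arctan(0.02139) ≈ 2.4503°.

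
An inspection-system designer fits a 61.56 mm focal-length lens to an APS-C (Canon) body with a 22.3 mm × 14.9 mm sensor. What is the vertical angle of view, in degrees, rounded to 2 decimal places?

13.80°

Angle of view α = 2·arctan(h/2f) with h = 14.9 mm and f = 61.56 mm.
h/2f = 0.12102; arctan(0.12102) ≈ 6.9004°, so α ≈ 13.8008°.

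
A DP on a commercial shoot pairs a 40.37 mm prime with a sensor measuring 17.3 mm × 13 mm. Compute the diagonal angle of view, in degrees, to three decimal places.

Sensor diagonal = √(17.3² + 13²) = √468.2900 ≈ 21.6400 mm.
Angle of view α = 2·arctan(d/2f) with d = 21.6400 mm and f = 40.37 mm.
d/2f = 0.26802; arctan(0.26802) ≈ 15.0038°, so α ≈ 30.0077°.

30.008°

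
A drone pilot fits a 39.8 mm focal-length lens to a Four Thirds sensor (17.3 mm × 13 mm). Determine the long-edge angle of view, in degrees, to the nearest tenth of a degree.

Angle of view α = 2·arctan(w/2f) with w = 17.3 mm and f = 39.8 mm.
w/2f = 0.21734; arctan(0.21734) ≈ 12.2618°, so α ≈ 24.5236°.

24.5°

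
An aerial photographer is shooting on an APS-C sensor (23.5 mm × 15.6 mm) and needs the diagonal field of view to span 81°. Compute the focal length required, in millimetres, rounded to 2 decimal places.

16.51 mm

Sensor diagonal = √(23.5² + 15.6²) = √795.6100 ≈ 28.2066 mm.
From α = 2·arctan(d/2f) we get f = d / (2·tan(α/2)).
With d = 28.2066 mm and α/2 = 40.5°, tan(α/2) ≈ 0.85408, so f ≈ 28.2066 / 1.70816 ≈ 16.5128 mm.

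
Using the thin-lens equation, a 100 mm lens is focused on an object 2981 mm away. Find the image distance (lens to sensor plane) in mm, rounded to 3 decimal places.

1/dᵢ = 1/f − 1/dₒ = 1/100 − 1/2981 = 0.0096645 mm⁻¹.
dᵢ = 1/0.0096645 ≈ 103.4710 mm.

103.471 mm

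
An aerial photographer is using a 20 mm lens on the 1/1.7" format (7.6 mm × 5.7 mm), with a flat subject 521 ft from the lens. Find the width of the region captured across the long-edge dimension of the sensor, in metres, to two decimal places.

60.34 m

dₒ: 521 ft × 304.8 mm/ft = 158800.79 mm.
Similar triangles through the lens centre give W/dₒ = w/dᵢ; with 1/f = 1/dₒ + 1/dᵢ this gives W = w·(dₒ − f)/f.
W = 7.6 mm × (158801 − 20) / 20 = 7.6 × 7939.0397 ≈ 60336.702 mm = 60.3367 m.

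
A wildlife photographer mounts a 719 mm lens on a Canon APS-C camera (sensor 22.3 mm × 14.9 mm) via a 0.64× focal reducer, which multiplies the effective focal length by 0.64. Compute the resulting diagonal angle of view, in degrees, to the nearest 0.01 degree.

3.34°

Effective focal length f = 719 × 0.64 = 460.16 mm.
Sensor diagonal = √(22.3² + 14.9²) = √719.3000 ≈ 26.8198 mm.
α = 2·arctan(26.820 / (2 × 460.16)) = 2·arctan(0.02914) ≈ 3.3385°.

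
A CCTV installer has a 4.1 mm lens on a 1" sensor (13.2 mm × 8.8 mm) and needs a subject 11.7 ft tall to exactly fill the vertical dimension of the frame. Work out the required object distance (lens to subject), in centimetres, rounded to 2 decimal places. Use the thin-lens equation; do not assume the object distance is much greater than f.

W: 11.7 ft × 304.8 mm/ft = 3566.16 mm.
Magnification m = h/W = dᵢ/dₒ; combined with 1/f = 1/dₒ + 1/dᵢ this gives dₒ = f·(1 + W/h).
dₒ = 4.1 mm × (1 + 3566.16/8.8) = 4.1 × 406.2454 ≈ 1665.606 mm = 166.561 cm.

166.56 cm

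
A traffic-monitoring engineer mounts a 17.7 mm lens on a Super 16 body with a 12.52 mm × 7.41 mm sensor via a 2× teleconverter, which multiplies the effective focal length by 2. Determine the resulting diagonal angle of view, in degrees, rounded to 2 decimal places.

Effective focal length f = 17.7 × 2 = 35.4 mm.
Sensor diagonal = √(12.52² + 7.41²) = √211.6585 ≈ 14.5485 mm.
α = 2·arctan(14.548 / (2 × 35.4)) = 2·arctan(0.20549) ≈ 23.2238°.

23.22°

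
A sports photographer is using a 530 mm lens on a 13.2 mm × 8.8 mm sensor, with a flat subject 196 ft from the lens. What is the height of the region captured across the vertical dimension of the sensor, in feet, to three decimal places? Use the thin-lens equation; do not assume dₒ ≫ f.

3.225 ft

dₒ: 196 ft × 304.8 mm/ft = 59740.80 mm.
Similar triangles through the lens centre give W/dₒ = h/dᵢ; with 1/f = 1/dₒ + 1/dᵢ this gives W = h·(dₒ − f)/f.
W = 8.8 mm × (59740.8 − 530) / 530 = 8.8 × 111.7185 ≈ 983.123 mm = 983.123/304.8 ft = 3.22547 ft.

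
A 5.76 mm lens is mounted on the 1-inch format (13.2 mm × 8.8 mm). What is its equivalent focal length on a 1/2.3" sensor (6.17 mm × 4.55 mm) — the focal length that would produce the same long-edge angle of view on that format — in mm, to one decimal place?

2.7 mm

Equal angle of view means equal width/f ratio, so f₂ = f₁ · (width₂/width₁) = 5.76 × 6.17/13.2.
f₂ = 5.76 × 0.46742 ≈ 2.692 mm.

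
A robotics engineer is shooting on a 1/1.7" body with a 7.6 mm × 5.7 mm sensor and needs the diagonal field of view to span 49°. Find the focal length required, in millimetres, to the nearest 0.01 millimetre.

Sensor diagonal = √(7.6² + 5.7²) = √90.2500 ≈ 9.5000 mm.
From α = 2·arctan(d/2f) we get f = d / (2·tan(α/2)).
With d = 9.5000 mm and α/2 = 24.5°, tan(α/2) ≈ 0.45573, so f ≈ 9.5000 / 0.91145 ≈ 10.4229 mm.

10.42 mm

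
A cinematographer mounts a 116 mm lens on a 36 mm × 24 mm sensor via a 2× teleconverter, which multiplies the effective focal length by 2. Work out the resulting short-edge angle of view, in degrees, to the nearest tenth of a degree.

5.9°

Effective focal length f = 116 × 2 = 232 mm.
α = 2·arctan(24 / (2 × 232)) = 2·arctan(0.05172) ≈ 5.9219°.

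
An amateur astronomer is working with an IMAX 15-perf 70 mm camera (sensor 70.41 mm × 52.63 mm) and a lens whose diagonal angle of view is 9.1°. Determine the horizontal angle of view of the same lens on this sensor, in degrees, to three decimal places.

7.294°

Sensor diagonal = √(70.41² + 52.63²) = √7727.4850 ≈ 87.9061 mm.
From the diagonal AOV: f = 87.9061 / (2·tan(4.55°)) = 87.9061 / 0.15916 ≈ 552.3140 mm.
Horizontal AOV = 2·arctan(70.41 / (2 × 552.3140)) = 2·arctan(0.06374) ≈ 7.2943°.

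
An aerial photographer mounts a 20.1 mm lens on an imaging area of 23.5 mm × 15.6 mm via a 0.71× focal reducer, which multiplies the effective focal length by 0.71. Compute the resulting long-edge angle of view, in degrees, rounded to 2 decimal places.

Effective focal length f = 20.1 × 0.71 = 14.271 mm.
α = 2·arctan(23.5 / (2 × 14.271)) = 2·arctan(0.82335) ≈ 78.9325°.

78.93°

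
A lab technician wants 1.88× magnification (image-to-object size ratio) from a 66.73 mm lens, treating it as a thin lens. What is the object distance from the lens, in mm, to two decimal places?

102.22 mm

With m = dᵢ/dₒ and 1/f = 1/dₒ + 1/dᵢ, substituting dᵢ = m·dₒ gives 1/f = (1 + 1/m)/dₒ, hence dₒ = f·(1 + 1/m).
dₒ = 66.73 × (1 + 1/1.88) = 66.73 × 1.53191 ≈ 102.225 mm.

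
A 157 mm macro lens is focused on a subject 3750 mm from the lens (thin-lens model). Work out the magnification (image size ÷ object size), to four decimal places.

0.0437×

Thin lens: 1/f = 1/dₒ + 1/dᵢ → 1/dᵢ = 1/157 − 1/3750 = 0.0061028 mm⁻¹, so dᵢ ≈ 163.8603 mm.
Magnification m = dᵢ/dₒ = 163.8603/3750 ≈ 0.04370.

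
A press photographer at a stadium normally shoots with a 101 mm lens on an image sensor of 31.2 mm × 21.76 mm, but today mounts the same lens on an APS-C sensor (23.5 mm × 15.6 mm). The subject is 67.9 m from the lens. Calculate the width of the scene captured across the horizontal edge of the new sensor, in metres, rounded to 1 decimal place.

15.8 m

The focal length stays 101 mm; the relevant sensor dimension is now w = 23.5 mm. Object distance dₒ = 67.9 m = 67900 mm.
Thin-lens field width W = w·(dₒ − f)/f = 23.5 × (67900 − 101)/101 ≈ 15775.015 mm = 15.775 m.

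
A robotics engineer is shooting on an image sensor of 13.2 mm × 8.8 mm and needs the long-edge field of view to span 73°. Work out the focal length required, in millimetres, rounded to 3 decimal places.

From α = 2·arctan(w/2f) we get f = w / (2·tan(α/2)).
With w = 13.2 mm and α/2 = 36.5°, tan(α/2) ≈ 0.73996, so f ≈ 13.2 / 1.47992 ≈ 8.9194 mm.

8.919 mm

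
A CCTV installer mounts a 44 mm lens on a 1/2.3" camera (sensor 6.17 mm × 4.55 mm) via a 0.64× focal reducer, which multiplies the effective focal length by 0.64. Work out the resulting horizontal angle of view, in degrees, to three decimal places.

12.504°

Effective focal length f = 44 × 0.64 = 28.16 mm.
α = 2·arctan(6.17 / (2 × 28.16)) = 2·arctan(0.10955) ≈ 12.5039°.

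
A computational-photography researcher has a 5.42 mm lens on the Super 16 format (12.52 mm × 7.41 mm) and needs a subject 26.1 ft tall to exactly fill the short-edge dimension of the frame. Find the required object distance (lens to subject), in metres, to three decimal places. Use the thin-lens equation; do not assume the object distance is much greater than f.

W: 26.1 ft × 304.8 mm/ft = 7955.28 mm.
Magnification m = h/W = dᵢ/dₒ; combined with 1/f = 1/dₒ + 1/dᵢ this gives dₒ = f·(1 + W/h).
dₒ = 5.42 mm × (1 + 7955.28/7.41) = 5.42 × 1074.5870 ≈ 5824.262 mm = 5.82426 m.

5.824 m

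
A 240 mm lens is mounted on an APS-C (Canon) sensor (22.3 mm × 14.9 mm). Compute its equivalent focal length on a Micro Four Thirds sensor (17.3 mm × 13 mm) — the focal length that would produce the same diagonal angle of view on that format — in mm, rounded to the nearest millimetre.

Sensor diagonal = √(22.3² + 14.9²) = √719.3000 ≈ 26.8198 mm.
Sensor diagonal = √(17.3² + 13²) = √468.2900 ≈ 21.6400 mm.
Equal angle of view means equal diagonal/f ratio, so f₂ = f₁ · (diagonal₂/diagonal₁) = 240 × 21.6400/26.8198.
f₂ = 240 × 0.80687 ≈ 193.648 mm.

194 mm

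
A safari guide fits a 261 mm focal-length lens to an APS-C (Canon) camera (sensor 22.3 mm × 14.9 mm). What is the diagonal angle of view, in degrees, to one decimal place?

Sensor diagonal = √(22.3² + 14.9²) = √719.3000 ≈ 26.8198 mm.
Angle of view α = 2·arctan(d/2f) with d = 26.8198 mm and f = 261 mm.
d/2f = 0.05138; arctan(0.05138) ≈ 2.9412°, so α ≈ 5.8824°.

5.9°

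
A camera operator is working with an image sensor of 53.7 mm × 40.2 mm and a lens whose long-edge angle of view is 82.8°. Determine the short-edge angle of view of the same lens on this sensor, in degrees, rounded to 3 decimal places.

66.848°

From the long-edge AOV: f = 53.7 / (2·tan(41.4°)) = 53.7 / 1.76324 ≈ 30.4553 mm.
Short-edge AOV = 2·arctan(40.2 / (2 × 30.4553)) = 2·arctan(0.65998) ≈ 66.8482°.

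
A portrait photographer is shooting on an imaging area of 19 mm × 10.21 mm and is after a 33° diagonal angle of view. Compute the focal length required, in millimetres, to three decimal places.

36.409 mm

Sensor diagonal = √(19² + 10.21²) = √465.2441 ≈ 21.5695 mm.
From α = 2·arctan(d/2f) we get f = d / (2·tan(α/2)).
With d = 21.5695 mm and α/2 = 16.5°, tan(α/2) ≈ 0.29621, so f ≈ 21.5695 / 0.59243 ≈ 36.4087 mm.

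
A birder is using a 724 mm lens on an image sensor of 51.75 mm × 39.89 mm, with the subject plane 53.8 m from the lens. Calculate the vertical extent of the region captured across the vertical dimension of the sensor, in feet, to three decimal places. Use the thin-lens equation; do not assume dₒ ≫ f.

9.594 ft

dₒ: 53.8 m = 53800 mm.
Similar triangles through the lens centre give W/dₒ = h/dᵢ; with 1/f = 1/dₒ + 1/dᵢ this gives W = h·(dₒ − f)/f.
W = 39.89 mm × (53800 − 724) / 724 = 39.89 × 73.3094 ≈ 2924.312 mm = 2924.312/304.8 ft = 9.5942 ft.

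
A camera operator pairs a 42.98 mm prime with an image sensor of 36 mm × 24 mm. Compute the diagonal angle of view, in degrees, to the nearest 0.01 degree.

Sensor diagonal = √(36² + 24²) = √1872.0000 ≈ 43.2666 mm.
Angle of view α = 2·arctan(d/2f) with d = 43.2666 mm and f = 42.98 mm.
d/2f = 0.50333; arctan(0.50333) ≈ 26.7177°, so α ≈ 53.4354°.

53.44°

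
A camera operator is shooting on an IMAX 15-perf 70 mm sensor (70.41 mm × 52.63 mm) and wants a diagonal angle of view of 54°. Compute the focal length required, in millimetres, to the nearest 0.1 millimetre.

86.3 mm

Sensor diagonal = √(70.41² + 52.63²) = √7727.4850 ≈ 87.9061 mm.
From α = 2·arctan(d/2f) we get f = d / (2·tan(α/2)).
With d = 87.9061 mm and α/2 = 27°, tan(α/2) ≈ 0.50953, so f ≈ 87.9061 / 1.01905 ≈ 86.2627 mm.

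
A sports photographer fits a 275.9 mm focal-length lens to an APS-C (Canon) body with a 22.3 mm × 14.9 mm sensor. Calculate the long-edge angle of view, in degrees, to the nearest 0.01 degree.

4.63°

Angle of view α = 2·arctan(w/2f) with w = 22.3 mm and f = 275.9 mm.
w/2f = 0.04041; arctan(0.04041) ≈ 2.3142°, so α ≈ 4.6285°.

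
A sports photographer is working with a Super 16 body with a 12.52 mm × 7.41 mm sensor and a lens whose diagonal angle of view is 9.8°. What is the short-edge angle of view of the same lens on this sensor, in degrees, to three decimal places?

5.000°

Sensor diagonal = √(12.52² + 7.41²) = √211.6585 ≈ 14.5485 mm.
From the diagonal AOV: f = 14.5485 / (2·tan(4.9°)) = 14.5485 / 0.17146 ≈ 84.8504 mm.
Short-edge AOV = 2·arctan(7.41 / (2 × 84.8504)) = 2·arctan(0.04367) ≈ 5.0005°.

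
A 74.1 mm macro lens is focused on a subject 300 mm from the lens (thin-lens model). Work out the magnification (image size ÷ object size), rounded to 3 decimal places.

Thin lens: 1/f = 1/dₒ + 1/dᵢ → 1/dᵢ = 1/74.1 − 1/300 = 0.0101619 mm⁻¹, so dᵢ ≈ 98.4064 mm.
Magnification m = dᵢ/dₒ = 98.4064/300 ≈ 0.32802.

0.328×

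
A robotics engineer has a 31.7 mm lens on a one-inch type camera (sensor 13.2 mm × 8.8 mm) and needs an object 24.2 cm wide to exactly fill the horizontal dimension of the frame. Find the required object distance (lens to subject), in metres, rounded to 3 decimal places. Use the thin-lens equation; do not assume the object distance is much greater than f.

W: 24.2 cm = 242 mm.
Magnification m = w/W = dᵢ/dₒ; combined with 1/f = 1/dₒ + 1/dᵢ this gives dₒ = f·(1 + W/w).
dₒ = 31.7 mm × (1 + 242/13.2) = 31.7 × 19.3333 ≈ 612.867 mm = 0.612867 m.

0.613 m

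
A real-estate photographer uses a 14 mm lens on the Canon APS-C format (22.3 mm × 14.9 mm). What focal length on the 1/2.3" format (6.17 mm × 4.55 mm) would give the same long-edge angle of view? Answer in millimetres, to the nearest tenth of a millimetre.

3.9 mm

Equal angle of view means equal width/f ratio, so f₂ = f₁ · (width₂/width₁) = 14 × 6.17/22.3.
f₂ = 14 × 0.27668 ≈ 3.874 mm.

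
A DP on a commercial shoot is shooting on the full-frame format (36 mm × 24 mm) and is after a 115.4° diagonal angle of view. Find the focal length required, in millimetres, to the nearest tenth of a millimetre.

13.7 mm

Sensor diagonal = √(36² + 24²) = √1872.0000 ≈ 43.2666 mm.
From α = 2·arctan(d/2f) we get f = d / (2·tan(α/2)).
With d = 43.2666 mm and α/2 = 57.7°, tan(α/2) ≈ 1.58184, so f ≈ 43.2666 / 3.16369 ≈ 13.6760 mm.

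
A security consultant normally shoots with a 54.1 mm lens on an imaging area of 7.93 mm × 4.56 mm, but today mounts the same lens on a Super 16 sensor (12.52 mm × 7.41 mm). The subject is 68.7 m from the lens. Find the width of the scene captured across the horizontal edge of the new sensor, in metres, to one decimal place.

15.9 m

The focal length stays 54.1 mm; the relevant sensor dimension is now w = 12.52 mm. Object distance dₒ = 68.7 m = 68700 mm.
Thin-lens field width W = w·(dₒ − f)/f = 12.52 × (68700 − 54.1)/54.1 ≈ 15886.260 mm = 15.8863 m.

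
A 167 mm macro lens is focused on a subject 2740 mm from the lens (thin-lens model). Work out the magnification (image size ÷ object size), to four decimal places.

0.0649×

Thin lens: 1/f = 1/dₒ + 1/dᵢ → 1/dᵢ = 1/167 − 1/2740 = 0.0056231 mm⁻¹, so dᵢ ≈ 177.8391 mm.
Magnification m = dᵢ/dₒ = 177.8391/2740 ≈ 0.06490.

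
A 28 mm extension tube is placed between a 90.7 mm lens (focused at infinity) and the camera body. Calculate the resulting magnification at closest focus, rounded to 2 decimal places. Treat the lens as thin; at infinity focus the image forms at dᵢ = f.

The tube moves the image plane from f to f + e, so dᵢ = 90.7 + 28 = 118.7 mm. Focus is achieved when 1/f = 1/dₒ + 1/dᵢ, giving dₒ = 1/(1/f − 1/(f+e)).
Magnification m = dᵢ/dₒ = (f+e)·(1/f − 1/(f+e)) = e/f = 28/90.7 ≈ 0.3087.

0.31×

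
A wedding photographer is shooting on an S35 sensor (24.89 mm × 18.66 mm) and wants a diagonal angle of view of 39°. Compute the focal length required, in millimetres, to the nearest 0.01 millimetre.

43.92 mm

Sensor diagonal = √(24.89² + 18.66²) = √967.7077 ≈ 31.1080 mm.
From α = 2·arctan(d/2f) we get f = d / (2·tan(α/2)).
With d = 31.1080 mm and α/2 = 19.5°, tan(α/2) ≈ 0.35412, so f ≈ 31.1080 / 0.70824 ≈ 43.9231 mm.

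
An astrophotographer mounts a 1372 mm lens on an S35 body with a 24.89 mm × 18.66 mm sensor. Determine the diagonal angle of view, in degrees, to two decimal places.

Sensor diagonal = √(24.89² + 18.66²) = √967.7077 ≈ 31.1080 mm.
Angle of view α = 2·arctan(d/2f) with d = 31.1080 mm and f = 1372 mm.
d/2f = 0.01134; arctan(0.01134) ≈ 0.6495°, so α ≈ 1.2990°.

1.30°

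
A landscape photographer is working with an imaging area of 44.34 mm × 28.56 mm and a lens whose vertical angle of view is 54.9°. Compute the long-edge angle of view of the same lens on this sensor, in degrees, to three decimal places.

77.770°

From the vertical AOV: f = 28.56 / (2·tan(27.45°)) = 28.56 / 1.03892 ≈ 27.4902 mm.
Long-edge AOV = 2·arctan(44.34 / (2 × 27.4902)) = 2·arctan(0.80647) ≈ 77.7703°.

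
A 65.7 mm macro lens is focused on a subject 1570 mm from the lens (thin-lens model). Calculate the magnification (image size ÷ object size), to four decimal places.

0.0437×

Thin lens: 1/f = 1/dₒ + 1/dᵢ → 1/dᵢ = 1/65.7 − 1/1570 = 0.0145838 mm⁻¹, so dᵢ ≈ 68.5694 mm.
Magnification m = dᵢ/dₒ = 68.5694/1570 ≈ 0.04367.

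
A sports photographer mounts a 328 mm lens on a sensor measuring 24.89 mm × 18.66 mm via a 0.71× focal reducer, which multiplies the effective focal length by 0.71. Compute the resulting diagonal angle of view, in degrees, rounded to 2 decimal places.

7.64°

Effective focal length f = 328 × 0.71 = 232.88 mm.
Sensor diagonal = √(24.89² + 18.66²) = √967.7077 ≈ 31.1080 mm.
α = 2·arctan(31.108 / (2 × 232.88)) = 2·arctan(0.06679) ≈ 7.6422°.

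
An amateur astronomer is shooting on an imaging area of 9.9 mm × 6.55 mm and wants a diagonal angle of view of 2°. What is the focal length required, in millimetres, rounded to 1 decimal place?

340.0 mm

Sensor diagonal = √(9.9² + 6.55²) = √140.9125 ≈ 11.8707 mm.
From α = 2·arctan(d/2f) we get f = d / (2·tan(α/2)).
With d = 11.8707 mm and α/2 = 1°, tan(α/2) ≈ 0.01746, so f ≈ 11.8707 / 0.03491 ≈ 340.0347 mm.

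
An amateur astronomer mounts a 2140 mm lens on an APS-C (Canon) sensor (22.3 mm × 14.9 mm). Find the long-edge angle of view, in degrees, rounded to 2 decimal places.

Angle of view α = 2·arctan(w/2f) with w = 22.3 mm and f = 2140 mm.
w/2f = 0.00521; arctan(0.00521) ≈ 0.2985°, so α ≈ 0.5970°.

0.60°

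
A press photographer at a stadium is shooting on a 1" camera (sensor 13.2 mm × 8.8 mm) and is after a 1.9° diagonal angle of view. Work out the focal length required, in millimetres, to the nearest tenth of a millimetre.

478.4 mm

Sensor diagonal = √(13.2² + 8.8²) = √251.6800 ≈ 15.8644 mm.
From α = 2·arctan(d/2f) we get f = d / (2·tan(α/2)).
With d = 15.8644 mm and α/2 = 0.95°, tan(α/2) ≈ 0.01658, so f ≈ 15.8644 / 0.03316 ≈ 478.3586 mm.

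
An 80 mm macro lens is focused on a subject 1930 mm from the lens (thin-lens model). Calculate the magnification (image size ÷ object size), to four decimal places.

0.0432×

Thin lens: 1/f = 1/dₒ + 1/dᵢ → 1/dᵢ = 1/80 − 1/1930 = 0.0119819 mm⁻¹, so dᵢ ≈ 83.4595 mm.
Magnification m = dᵢ/dₒ = 83.4595/1930 ≈ 0.04324.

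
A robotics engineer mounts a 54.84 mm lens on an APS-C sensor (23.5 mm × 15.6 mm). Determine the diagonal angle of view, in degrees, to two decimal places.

28.84°

Sensor diagonal = √(23.5² + 15.6²) = √795.6100 ≈ 28.2066 mm.
Angle of view α = 2·arctan(d/2f) with d = 28.2066 mm and f = 54.84 mm.
d/2f = 0.25717; arctan(0.25717) ≈ 14.4223°, so α ≈ 28.8446°.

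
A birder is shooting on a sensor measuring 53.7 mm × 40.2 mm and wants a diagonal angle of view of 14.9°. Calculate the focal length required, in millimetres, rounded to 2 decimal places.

Sensor diagonal = √(53.7² + 40.2²) = √4499.7300 ≈ 67.0800 mm.
From α = 2·arctan(d/2f) we get f = d / (2·tan(α/2)).
With d = 67.0800 mm and α/2 = 7.45°, tan(α/2) ≈ 0.13076, so f ≈ 67.0800 / 0.26153 ≈ 256.4911 mm.

256.49 mm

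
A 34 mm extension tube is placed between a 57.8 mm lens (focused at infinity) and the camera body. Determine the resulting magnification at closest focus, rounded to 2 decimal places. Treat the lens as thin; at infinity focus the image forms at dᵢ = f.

0.59×

The tube moves the image plane from f to f + e, so dᵢ = 57.8 + 34 = 91.8 mm. Focus is achieved when 1/f = 1/dₒ + 1/dᵢ, giving dₒ = 1/(1/f − 1/(f+e)).
Magnification m = dᵢ/dₒ = (f+e)·(1/f − 1/(f+e)) = e/f = 34/57.8 ≈ 0.5882.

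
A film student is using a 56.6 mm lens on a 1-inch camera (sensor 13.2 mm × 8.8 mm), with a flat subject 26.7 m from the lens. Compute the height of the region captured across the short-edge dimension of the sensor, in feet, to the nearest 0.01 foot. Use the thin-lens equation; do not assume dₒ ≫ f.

dₒ: 26.7 m = 26700 mm.
Similar triangles through the lens centre give W/dₒ = h/dᵢ; with 1/f = 1/dₒ + 1/dᵢ this gives W = h·(dₒ − f)/f.
W = 8.8 mm × (26700 − 56.6) / 56.6 = 8.8 × 470.7314 ≈ 4142.437 mm = 4142.437/304.8 ft = 13.5907 ft.

13.59 ft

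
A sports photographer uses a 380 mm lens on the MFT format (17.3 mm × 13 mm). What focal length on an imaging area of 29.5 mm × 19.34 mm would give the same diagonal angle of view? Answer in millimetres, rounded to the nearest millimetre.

Sensor diagonal = √(17.3² + 13²) = √468.2900 ≈ 21.6400 mm.
Sensor diagonal = √(29.5² + 19.34²) = √1244.2856 ≈ 35.2744 mm.
Equal angle of view means equal diagonal/f ratio, so f₂ = f₁ · (diagonal₂/diagonal₁) = 380 × 35.2744/21.6400.
f₂ = 380 × 1.63006 ≈ 619.421 mm.

619 mm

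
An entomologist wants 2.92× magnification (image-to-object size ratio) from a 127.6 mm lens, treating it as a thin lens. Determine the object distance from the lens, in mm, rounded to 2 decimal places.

With m = dᵢ/dₒ and 1/f = 1/dₒ + 1/dᵢ, substituting dᵢ = m·dₒ gives 1/f = (1 + 1/m)/dₒ, hence dₒ = f·(1 + 1/m).
dₒ = 127.6 × (1 + 1/2.92) = 127.6 × 1.34247 ≈ 171.299 mm.

171.30 mm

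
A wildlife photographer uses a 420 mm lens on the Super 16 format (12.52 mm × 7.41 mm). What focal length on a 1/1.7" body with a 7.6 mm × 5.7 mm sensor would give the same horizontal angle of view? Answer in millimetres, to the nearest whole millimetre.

255 mm

Equal angle of view means equal width/f ratio, so f₂ = f₁ · (width₂/width₁) = 420 × 7.6/12.52.
f₂ = 420 × 0.60703 ≈ 254.952 mm.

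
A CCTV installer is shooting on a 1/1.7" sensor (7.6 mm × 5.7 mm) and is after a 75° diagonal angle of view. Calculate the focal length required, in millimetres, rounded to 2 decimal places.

6.19 mm

Sensor diagonal = √(7.6² + 5.7²) = √90.2500 ≈ 9.5000 mm.
From α = 2·arctan(d/2f) we get f = d / (2·tan(α/2)).
With d = 9.5000 mm and α/2 = 37.5°, tan(α/2) ≈ 0.76733, so f ≈ 9.5000 / 1.53465 ≈ 6.1903 mm.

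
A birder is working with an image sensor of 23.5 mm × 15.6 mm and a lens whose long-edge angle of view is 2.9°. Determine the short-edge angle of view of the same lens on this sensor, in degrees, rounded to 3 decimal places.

1.925°

From the long-edge AOV: f = 23.5 / (2·tan(1.45°)) = 23.5 / 0.05063 ≈ 464.1943 mm.
Short-edge AOV = 2·arctan(15.6 / (2 × 464.1943)) = 2·arctan(0.01680) ≈ 1.9253°.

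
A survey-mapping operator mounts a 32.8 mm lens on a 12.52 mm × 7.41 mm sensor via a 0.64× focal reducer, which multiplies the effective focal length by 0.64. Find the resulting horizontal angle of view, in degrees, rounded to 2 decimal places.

Effective focal length f = 32.8 × 0.64 = 20.992 mm.
α = 2·arctan(12.52 / (2 × 20.992)) = 2·arctan(0.29821) ≈ 33.2101°.

33.21°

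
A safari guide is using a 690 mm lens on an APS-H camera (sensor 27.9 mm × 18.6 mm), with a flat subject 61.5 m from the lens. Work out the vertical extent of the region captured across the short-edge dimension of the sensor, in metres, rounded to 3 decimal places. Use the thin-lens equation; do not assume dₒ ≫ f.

dₒ: 61.5 m = 61500 mm.
Similar triangles through the lens centre give W/dₒ = h/dᵢ; with 1/f = 1/dₒ + 1/dᵢ this gives W = h·(dₒ − f)/f.
W = 18.6 mm × (61500 − 690) / 690 = 18.6 × 88.1304 ≈ 1639.226 mm = 1.63923 m.

1.639 m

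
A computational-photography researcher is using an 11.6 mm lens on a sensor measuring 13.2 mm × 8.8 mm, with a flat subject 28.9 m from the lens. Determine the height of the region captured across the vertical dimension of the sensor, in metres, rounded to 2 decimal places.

dₒ: 28.9 m = 28900 mm.
Similar triangles through the lens centre give W/dₒ = h/dᵢ; with 1/f = 1/dₒ + 1/dᵢ this gives W = h·(dₒ − f)/f.
W = 8.8 mm × (28900 − 11.6) / 11.6 = 8.8 × 2490.3793 ≈ 21915.338 mm = 21.9153 m.

21.92 m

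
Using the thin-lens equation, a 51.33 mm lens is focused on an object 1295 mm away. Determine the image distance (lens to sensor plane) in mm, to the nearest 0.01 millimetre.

53.45 mm

1/dᵢ = 1/f − 1/dₒ = 1/51.33 − 1/1295 = 0.0187096 mm⁻¹.
dᵢ = 1/0.0187096 ≈ 53.4485 mm.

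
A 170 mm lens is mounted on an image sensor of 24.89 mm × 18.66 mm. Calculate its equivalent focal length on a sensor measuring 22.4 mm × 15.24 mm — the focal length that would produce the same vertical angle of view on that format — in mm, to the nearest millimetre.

139 mm

Equal angle of view means equal height/f ratio, so f₂ = f₁ · (height₂/height₁) = 170 × 15.24/18.66.
f₂ = 170 × 0.81672 ≈ 138.842 mm.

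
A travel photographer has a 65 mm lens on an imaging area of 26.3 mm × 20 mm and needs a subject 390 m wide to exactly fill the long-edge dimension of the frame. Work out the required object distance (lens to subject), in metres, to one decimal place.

W: 390 m = 390000 mm.
Magnification m = w/W = dᵢ/dₒ; combined with 1/f = 1/dₒ + 1/dᵢ this gives dₒ = f·(1 + W/w).
dₒ = 65 mm × (1 + 390000/26.3) = 65 × 14829.8973 ≈ 963943.327 mm = 963.943 m.

963.9 m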